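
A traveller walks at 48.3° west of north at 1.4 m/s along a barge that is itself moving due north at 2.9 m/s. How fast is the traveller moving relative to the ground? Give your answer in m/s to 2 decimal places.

Taking east as x and north as y: barge velocity = (0.000, 2.900) m/s; traveller velocity relative to barge = (-1.045, 0.931) m/s.
Velocity relative to ground = (0.000, 2.900) + (-1.045, 0.931) = (-1.045, 3.831) m/s.
Speed = |(-1.045, 3.831)| = 3.971 m/s.

3.97 m/s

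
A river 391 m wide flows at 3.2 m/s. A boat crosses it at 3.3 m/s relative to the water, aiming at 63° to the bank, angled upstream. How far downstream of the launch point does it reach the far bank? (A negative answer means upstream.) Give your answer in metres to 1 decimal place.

226.3 m

Perpendicular speed = 2.940 m/s; crossing time = 391 / 2.940 = 132.979 s.
Net downstream speed = 1.702 m/s.
Drift = 1.702 × 132.979 = 226.307 m (downstream).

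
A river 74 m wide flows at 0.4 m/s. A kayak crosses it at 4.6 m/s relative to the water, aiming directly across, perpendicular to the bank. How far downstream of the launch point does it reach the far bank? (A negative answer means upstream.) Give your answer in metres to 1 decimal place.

Perpendicular speed = 4.600 m/s; crossing time = 74 / 4.600 = 16.087 s.
Net downstream speed = 0.400 m/s.
Drift = 0.400 × 16.087 = 6.435 m (downstream).

6.4 m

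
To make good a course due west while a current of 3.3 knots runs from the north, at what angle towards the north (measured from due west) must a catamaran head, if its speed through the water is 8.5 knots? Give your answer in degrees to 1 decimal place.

22.8°

The current pushes perpendicular to the desired track; the heading must have a component into the current equal to 3.3 knots: 8.5 sin θ = 3.3.
sin θ = 0.3882, so θ = 22.845°.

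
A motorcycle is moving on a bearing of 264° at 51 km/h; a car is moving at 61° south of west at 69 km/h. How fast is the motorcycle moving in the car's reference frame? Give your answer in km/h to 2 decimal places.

57.66 km/h

Taking east as x and north as y: motorcycle velocity = (-50.721, -5.331) km/h; car velocity = (-33.452, -60.349) km/h.
Velocity of motorcycle relative to car = (-50.721, -5.331) − (-33.452, -60.349) = (-17.269, 55.018) km/h.
Magnitude = |(-17.269, 55.018)| = 57.664 km/h.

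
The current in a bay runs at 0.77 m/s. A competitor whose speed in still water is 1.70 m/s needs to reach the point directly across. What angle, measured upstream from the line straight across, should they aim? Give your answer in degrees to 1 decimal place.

26.9°

To cancel the current, the upstream component of the competitor's velocity must equal the flow: 1.70 sin θ = 0.77.
sin θ = 0.77 / 1.70 = 0.4529.
θ = arcsin(0.4529) = 26.933°.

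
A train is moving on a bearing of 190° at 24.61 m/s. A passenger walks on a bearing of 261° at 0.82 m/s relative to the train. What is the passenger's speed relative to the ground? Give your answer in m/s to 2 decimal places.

24.89 m/s

Taking east as x and north as y: train velocity = (-4.273, -24.236) m/s; passenger velocity relative to train = (-0.810, -0.128) m/s.
Velocity relative to ground = (-4.273, -24.236) + (-0.810, -0.128) = (-5.083, -24.364) m/s.
Speed = |(-5.083, -24.364)| = 24.889 m/s.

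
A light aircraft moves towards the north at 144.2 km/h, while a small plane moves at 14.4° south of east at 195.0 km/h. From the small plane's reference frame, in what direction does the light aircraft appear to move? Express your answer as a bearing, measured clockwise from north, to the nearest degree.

Taking east as x and north as y: light aircraft velocity = (0.000, 144.200) km/h; small plane velocity = (188.874, -48.495) km/h.
Velocity of light aircraft relative to small plane = (0.000, 144.200) − (188.874, -48.495) = (-188.874, 192.695) km/h.
Bearing = atan2(-188.87, 192.69) = 315.57° clockwise from north.

316°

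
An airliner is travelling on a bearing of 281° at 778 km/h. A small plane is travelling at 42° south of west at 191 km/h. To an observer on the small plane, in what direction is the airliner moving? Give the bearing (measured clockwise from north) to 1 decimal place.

Taking east as x and north as y: airliner velocity = (-763.706, 148.449) km/h; small plane velocity = (-141.941, -127.804) km/h.
Velocity of airliner relative to small plane = (-763.706, 148.449) − (-141.941, -127.804) = (-621.765, 276.253) km/h.
Bearing = atan2(-621.77, 276.25) = 293.96° clockwise from north.

294.0°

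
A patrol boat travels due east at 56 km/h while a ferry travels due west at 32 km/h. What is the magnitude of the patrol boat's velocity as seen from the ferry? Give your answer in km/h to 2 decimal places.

88.00 km/h

Taking east as x and north as y: patrol boat velocity = (56.000, 0.000) km/h; ferry velocity = (-32.000, 0.000) km/h.
Velocity of patrol boat relative to ferry = (56.000, 0.000) − (-32.000, 0.000) = (88.000, 0.000) km/h.
Magnitude = |(88.000, 0.000)| = 88.000 km/h.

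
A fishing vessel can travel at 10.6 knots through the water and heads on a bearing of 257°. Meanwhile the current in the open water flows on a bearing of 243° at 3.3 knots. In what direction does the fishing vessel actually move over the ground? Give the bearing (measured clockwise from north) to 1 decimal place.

253.7°

Taking east as x and north as y: velocity relative to the water = (-10.328, -2.384) knots; the water relative to ground = (-2.940, -1.498) knots.
Velocity relative to ground = (-10.328, -2.384) + (-2.940, -1.498) = (-13.269, -3.883) knots.
Bearing = atan2(-13.27, -3.88) = 253.69° clockwise from north.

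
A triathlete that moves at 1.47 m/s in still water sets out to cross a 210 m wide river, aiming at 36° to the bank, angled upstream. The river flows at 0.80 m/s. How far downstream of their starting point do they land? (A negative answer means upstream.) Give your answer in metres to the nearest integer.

-95 m

Perpendicular speed = 0.864 m/s; crossing time = 210 / 0.864 = 243.043 s.
Net downstream speed = -0.389 m/s.
Drift = -0.389 × 243.043 = -94.606 m (upstream).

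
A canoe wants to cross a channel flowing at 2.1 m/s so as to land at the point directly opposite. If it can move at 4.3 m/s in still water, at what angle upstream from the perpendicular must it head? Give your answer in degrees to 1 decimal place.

To cancel the current, the upstream component of the canoe's velocity must equal the flow: 4.3 sin θ = 2.1.
sin θ = 2.1 / 4.3 = 0.4884.
θ = arcsin(0.4884) = 29.234°.

29.2°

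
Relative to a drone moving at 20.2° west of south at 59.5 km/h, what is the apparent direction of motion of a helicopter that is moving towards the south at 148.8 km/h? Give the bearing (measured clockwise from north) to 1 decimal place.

167.5°

Taking east as x and north as y: helicopter velocity = (0.000, -148.800) km/h; drone velocity = (-20.545, -55.840) km/h.
Velocity of helicopter relative to drone = (0.000, -148.800) − (-20.545, -55.840) = (20.545, -92.960) km/h.
Bearing = atan2(20.55, -92.96) = 167.54° clockwise from north.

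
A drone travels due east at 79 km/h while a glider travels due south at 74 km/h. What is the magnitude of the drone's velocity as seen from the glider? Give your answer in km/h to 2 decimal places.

108.25 km/h

Taking east as x and north as y: drone velocity = (79.000, 0.000) km/h; glider velocity = (0.000, -74.000) km/h.
Velocity of drone relative to glider = (79.000, 0.000) − (0.000, -74.000) = (79.000, 74.000) km/h.
Magnitude = |(79.000, 74.000)| = 108.245 km/h.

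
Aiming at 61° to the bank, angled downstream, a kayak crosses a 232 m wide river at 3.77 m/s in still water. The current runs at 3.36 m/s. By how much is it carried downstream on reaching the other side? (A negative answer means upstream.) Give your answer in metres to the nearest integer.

Perpendicular speed = 3.297 m/s; crossing time = 232 / 3.297 = 70.360 s.
Net downstream speed = 5.188 m/s.
Drift = 5.188 × 70.360 = 365.010 m (downstream).

365 m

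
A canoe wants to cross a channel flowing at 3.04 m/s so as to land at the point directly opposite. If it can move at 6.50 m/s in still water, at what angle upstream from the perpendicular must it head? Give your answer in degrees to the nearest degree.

To cancel the current, the upstream component of the canoe's velocity must equal the flow: 6.50 sin θ = 3.04.
sin θ = 3.04 / 6.50 = 0.4677.
θ = arcsin(0.4677) = 27.885°.

28°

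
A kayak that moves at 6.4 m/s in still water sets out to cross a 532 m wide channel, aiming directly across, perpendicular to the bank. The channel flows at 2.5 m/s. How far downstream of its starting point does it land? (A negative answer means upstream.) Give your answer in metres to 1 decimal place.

Perpendicular speed = 6.400 m/s; crossing time = 532 / 6.400 = 83.125 s.
Net downstream speed = 2.500 m/s.
Drift = 2.500 × 83.125 = 207.812 m (downstream).

207.8 m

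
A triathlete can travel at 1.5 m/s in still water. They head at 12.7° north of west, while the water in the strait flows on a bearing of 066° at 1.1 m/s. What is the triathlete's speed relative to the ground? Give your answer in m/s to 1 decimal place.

Taking east as x and north as y: velocity relative to the water = (-1.463, 0.330) m/s; the water relative to ground = (1.005, 0.447) m/s.
Velocity relative to ground = (-1.463, 0.330) + (1.005, 0.447) = (-0.458, 0.777) m/s.
Speed = |(-0.458, 0.777)| = 0.902 m/s.

0.9 m/s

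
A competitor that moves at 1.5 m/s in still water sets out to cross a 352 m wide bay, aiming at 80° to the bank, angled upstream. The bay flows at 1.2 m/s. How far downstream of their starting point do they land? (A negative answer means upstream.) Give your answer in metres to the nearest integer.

Perpendicular speed = 1.477 m/s; crossing time = 352 / 1.477 = 238.287 s.
Net downstream speed = 0.940 m/s.
Drift = 0.940 × 238.287 = 223.877 m (downstream).

224 m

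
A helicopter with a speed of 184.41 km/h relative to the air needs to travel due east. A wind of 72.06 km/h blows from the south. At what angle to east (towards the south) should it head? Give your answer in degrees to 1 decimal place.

The wind pushes perpendicular to the desired track; the heading must have a component into the wind equal to 72.06 km/h: 184.41 sin θ = 72.06.
sin θ = 0.3908, so θ = 23.002°.

23.0°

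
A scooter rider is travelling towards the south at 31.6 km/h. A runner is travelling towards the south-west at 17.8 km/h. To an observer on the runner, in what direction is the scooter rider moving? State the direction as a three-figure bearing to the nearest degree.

146°

Taking east as x and north as y: scooter rider velocity = (0.000, -31.600) km/h; runner velocity = (-12.587, -12.587) km/h.
Velocity of scooter rider relative to runner = (0.000, -31.600) − (-12.587, -12.587) = (12.587, -19.013) km/h.
Bearing = atan2(12.59, -19.01) = 146.50° clockwise from north.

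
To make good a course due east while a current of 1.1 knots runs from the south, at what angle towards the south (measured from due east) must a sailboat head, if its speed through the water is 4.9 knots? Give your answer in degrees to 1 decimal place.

13.0°

The current pushes perpendicular to the desired track; the heading must have a component into the current equal to 1.1 knots: 4.9 sin θ = 1.1.
sin θ = 0.2245, so θ = 12.973°.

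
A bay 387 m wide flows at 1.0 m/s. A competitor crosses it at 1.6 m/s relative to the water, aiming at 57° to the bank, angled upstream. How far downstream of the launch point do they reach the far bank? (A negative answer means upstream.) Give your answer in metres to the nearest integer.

Perpendicular speed = 1.342 m/s; crossing time = 387 / 1.342 = 288.403 s.
Net downstream speed = 0.129 m/s.
Drift = 0.129 × 288.403 = 37.082 m (downstream).

37 m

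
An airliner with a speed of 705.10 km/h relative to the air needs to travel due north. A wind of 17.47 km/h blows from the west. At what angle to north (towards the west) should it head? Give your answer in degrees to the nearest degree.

The wind pushes perpendicular to the desired track; the heading must have a component into the wind equal to 17.47 km/h: 705.10 sin θ = 17.47.
sin θ = 0.0248, so θ = 1.420°.

1°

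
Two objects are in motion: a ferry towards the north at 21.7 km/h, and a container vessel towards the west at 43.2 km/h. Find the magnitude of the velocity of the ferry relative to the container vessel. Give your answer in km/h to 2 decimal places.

48.34 km/h

Taking east as x and north as y: ferry velocity = (0.000, 21.700) km/h; container vessel velocity = (-43.200, 0.000) km/h.
Velocity of ferry relative to container vessel = (0.000, 21.700) − (-43.200, 0.000) = (43.200, 21.700) km/h.
Magnitude = |(43.200, 21.700)| = 48.344 km/h.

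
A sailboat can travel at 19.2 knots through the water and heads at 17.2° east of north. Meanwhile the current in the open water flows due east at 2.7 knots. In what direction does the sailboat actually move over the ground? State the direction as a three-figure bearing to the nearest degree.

025°

Taking east as x and north as y: velocity relative to the water = (5.678, 18.341) knots; the water relative to ground = (2.700, 0.000) knots.
Velocity relative to ground = (5.678, 18.341) + (2.700, 0.000) = (8.378, 18.341) knots.
Bearing = atan2(8.38, 18.34) = 24.55° clockwise from north.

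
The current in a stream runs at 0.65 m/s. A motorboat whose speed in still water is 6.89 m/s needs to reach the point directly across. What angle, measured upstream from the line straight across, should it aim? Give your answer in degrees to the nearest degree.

To cancel the current, the upstream component of the motorboat's velocity must equal the flow: 6.89 sin θ = 0.65.
sin θ = 0.65 / 6.89 = 0.0943.
θ = arcsin(0.0943) = 5.413°.

5°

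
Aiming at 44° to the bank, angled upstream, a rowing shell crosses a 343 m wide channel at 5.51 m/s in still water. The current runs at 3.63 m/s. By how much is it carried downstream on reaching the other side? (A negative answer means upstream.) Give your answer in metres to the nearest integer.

-30 m

Perpendicular speed = 3.828 m/s; crossing time = 343 / 3.828 = 89.613 s.
Net downstream speed = -0.334 m/s.
Drift = -0.334 × 89.613 = -29.892 m (upstream).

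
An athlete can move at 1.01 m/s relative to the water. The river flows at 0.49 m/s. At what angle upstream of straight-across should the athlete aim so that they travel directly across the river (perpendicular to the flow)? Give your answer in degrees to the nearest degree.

To cancel the current, the upstream component of the athlete's velocity must equal the flow: 1.01 sin θ = 0.49.
sin θ = 0.49 / 1.01 = 0.4851.
θ = arcsin(0.4851) = 29.022°.

29°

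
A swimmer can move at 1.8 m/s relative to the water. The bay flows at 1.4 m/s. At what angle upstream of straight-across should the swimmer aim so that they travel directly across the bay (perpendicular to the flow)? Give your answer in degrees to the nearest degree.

To cancel the current, the upstream component of the swimmer's velocity must equal the flow: 1.8 sin θ = 1.4.
sin θ = 1.4 / 1.8 = 0.7778.
θ = arcsin(0.7778) = 51.058°.

51°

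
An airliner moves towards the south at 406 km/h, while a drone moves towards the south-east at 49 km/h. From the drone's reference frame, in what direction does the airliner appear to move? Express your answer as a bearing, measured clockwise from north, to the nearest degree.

Taking east as x and north as y: airliner velocity = (0.000, -406.000) km/h; drone velocity = (34.648, -34.648) km/h.
Velocity of airliner relative to drone = (0.000, -406.000) − (34.648, -34.648) = (-34.648, -371.352) km/h.
Bearing = atan2(-34.65, -371.35) = 185.33° clockwise from north.

185°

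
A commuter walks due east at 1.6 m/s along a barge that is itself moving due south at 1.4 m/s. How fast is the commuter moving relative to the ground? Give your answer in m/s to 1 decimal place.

2.1 m/s

Taking east as x and north as y: barge velocity = (0.000, -1.400) m/s; commuter velocity relative to barge = (1.600, 0.000) m/s.
Velocity relative to ground = (0.000, -1.400) + (1.600, 0.000) = (1.600, -1.400) m/s.
Speed = |(1.600, -1.400)| = 2.126 m/s.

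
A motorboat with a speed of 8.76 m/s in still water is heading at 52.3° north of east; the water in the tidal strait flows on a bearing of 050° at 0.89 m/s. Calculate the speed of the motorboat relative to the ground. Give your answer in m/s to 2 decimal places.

Taking east as x and north as y: velocity relative to the water = (5.357, 6.931) m/s; the water relative to ground = (0.682, 0.572) m/s.
Velocity relative to ground = (5.357, 6.931) + (0.682, 0.572) = (6.039, 7.503) m/s.
Speed = |(6.039, 7.503)| = 9.631 m/s.

9.63 m/s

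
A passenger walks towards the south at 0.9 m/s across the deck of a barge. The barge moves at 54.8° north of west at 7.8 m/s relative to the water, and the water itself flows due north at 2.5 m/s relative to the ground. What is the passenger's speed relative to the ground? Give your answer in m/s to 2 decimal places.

In east/north components (m/s): passenger relative to barge = (0.000, -0.900); barge relative to water = (-4.496, 6.374); water relative to ground = (0.000, 2.500).
Sum = (-4.496, 7.974) m/s.
Speed = |(-4.496, 7.974)| = 9.154 m/s.

9.15 m/s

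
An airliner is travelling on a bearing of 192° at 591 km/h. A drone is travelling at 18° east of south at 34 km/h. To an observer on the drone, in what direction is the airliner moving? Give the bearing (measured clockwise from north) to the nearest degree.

194°

Taking east as x and north as y: airliner velocity = (-122.876, -578.085) km/h; drone velocity = (10.507, -32.336) km/h.
Velocity of airliner relative to drone = (-122.876, -578.085) − (10.507, -32.336) = (-133.382, -545.749) km/h.
Bearing = atan2(-133.38, -545.75) = 193.73° clockwise from north.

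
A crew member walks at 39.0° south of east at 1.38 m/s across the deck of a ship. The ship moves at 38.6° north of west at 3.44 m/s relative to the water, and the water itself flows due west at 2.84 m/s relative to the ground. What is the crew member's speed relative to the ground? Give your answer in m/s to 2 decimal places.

In east/north components (m/s): crew member relative to ship = (1.072, -0.868); ship relative to water = (-2.688, 2.146); water relative to ground = (-2.840, 0.000).
Sum = (-4.456, 1.278) m/s.
Speed = |(-4.456, 1.278)| = 4.636 m/s.

4.64 m/s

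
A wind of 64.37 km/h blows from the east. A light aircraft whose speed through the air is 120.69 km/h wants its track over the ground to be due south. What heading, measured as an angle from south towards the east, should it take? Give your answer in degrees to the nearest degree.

32°

The wind pushes perpendicular to the desired track; the heading must have a component into the wind equal to 64.37 km/h: 120.69 sin θ = 64.37.
sin θ = 0.5333, so θ = 32.232°.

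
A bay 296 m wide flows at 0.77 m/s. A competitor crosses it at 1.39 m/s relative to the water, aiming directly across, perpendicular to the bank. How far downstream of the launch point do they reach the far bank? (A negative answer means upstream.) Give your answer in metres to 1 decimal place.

164.0 m

Perpendicular speed = 1.390 m/s; crossing time = 296 / 1.390 = 212.950 s.
Net downstream speed = 0.770 m/s.
Drift = 0.770 × 212.950 = 163.971 m (downstream).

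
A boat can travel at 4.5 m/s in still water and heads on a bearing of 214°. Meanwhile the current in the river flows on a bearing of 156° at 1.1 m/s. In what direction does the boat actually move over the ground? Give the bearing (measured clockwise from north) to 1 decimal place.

203.6°

Taking east as x and north as y: velocity relative to the water = (-2.516, -3.731) m/s; the water relative to ground = (0.447, -1.005) m/s.
Velocity relative to ground = (-2.516, -3.731) + (0.447, -1.005) = (-2.069, -4.736) m/s.
Bearing = atan2(-2.07, -4.74) = 203.60° clockwise from north.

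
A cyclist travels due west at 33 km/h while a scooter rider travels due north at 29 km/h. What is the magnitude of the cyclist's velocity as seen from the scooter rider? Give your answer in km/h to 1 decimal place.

Taking east as x and north as y: cyclist velocity = (-33.000, 0.000) km/h; scooter rider velocity = (0.000, 29.000) km/h.
Velocity of cyclist relative to scooter rider = (-33.000, 0.000) − (0.000, 29.000) = (-33.000, -29.000) km/h.
Magnitude = |(-33.000, -29.000)| = 43.932 km/h.

43.9 km/h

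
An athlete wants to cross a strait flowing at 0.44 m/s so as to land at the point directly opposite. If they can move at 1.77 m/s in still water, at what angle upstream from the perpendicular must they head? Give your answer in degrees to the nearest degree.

To cancel the current, the upstream component of the athlete's velocity must equal the flow: 1.77 sin θ = 0.44.
sin θ = 0.44 / 1.77 = 0.2486.
θ = arcsin(0.2486) = 14.394°.

14°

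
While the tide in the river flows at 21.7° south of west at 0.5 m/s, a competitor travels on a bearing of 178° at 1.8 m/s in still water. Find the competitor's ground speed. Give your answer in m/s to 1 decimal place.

2.0 m/s

Taking east as x and north as y: velocity relative to the water = (0.063, -1.799) m/s; the water relative to ground = (-0.465, -0.185) m/s.
Velocity relative to ground = (0.063, -1.799) + (-0.465, -0.185) = (-0.402, -1.984) m/s.
Speed = |(-0.402, -1.984)| = 2.024 m/s.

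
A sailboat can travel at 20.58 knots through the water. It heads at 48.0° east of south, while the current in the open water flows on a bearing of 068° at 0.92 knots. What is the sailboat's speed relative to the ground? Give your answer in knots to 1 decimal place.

21.0 knots

Taking east as x and north as y: velocity relative to the water = (15.294, -13.771) knots; the water relative to ground = (0.853, 0.345) knots.
Velocity relative to ground = (15.294, -13.771) + (0.853, 0.345) = (16.147, -13.426) knots.
Speed = |(16.147, -13.426)| = 21.000 knots.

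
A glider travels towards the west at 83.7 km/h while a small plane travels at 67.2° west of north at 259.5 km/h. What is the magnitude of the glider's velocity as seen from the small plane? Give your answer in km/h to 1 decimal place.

Taking east as x and north as y: glider velocity = (-83.700, 0.000) km/h; small plane velocity = (-239.223, 100.560) km/h.
Velocity of glider relative to small plane = (-83.700, 0.000) − (-239.223, 100.560) = (155.523, -100.560) km/h.
Magnitude = |(155.523, -100.560)| = 185.202 km/h.

185.2 km/h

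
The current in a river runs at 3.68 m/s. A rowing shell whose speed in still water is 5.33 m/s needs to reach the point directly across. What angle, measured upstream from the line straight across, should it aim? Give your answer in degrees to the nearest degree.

To cancel the current, the upstream component of the rowing shell's velocity must equal the flow: 5.33 sin θ = 3.68.
sin θ = 3.68 / 5.33 = 0.6904.
θ = arcsin(0.6904) = 43.664°.

44°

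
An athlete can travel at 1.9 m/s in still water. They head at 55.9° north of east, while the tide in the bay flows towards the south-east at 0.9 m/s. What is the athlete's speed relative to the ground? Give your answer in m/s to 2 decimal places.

Taking east as x and north as y: velocity relative to the water = (1.065, 1.573) m/s; the water relative to ground = (0.636, -0.636) m/s.
Velocity relative to ground = (1.065, 1.573) + (0.636, -0.636) = (1.702, 0.937) m/s.
Speed = |(1.702, 0.937)| = 1.942 m/s.

1.94 m/s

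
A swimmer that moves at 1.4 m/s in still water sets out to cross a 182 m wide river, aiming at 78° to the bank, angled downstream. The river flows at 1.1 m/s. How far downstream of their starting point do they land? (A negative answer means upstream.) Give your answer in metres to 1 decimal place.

Perpendicular speed = 1.369 m/s; crossing time = 182 / 1.369 = 132.904 s.
Net downstream speed = 1.391 m/s.
Drift = 1.391 × 132.904 = 184.880 m (downstream).

184.9 m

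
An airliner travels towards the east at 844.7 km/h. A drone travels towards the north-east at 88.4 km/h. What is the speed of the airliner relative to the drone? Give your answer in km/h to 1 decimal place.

784.7 km/h

Taking east as x and north as y: airliner velocity = (844.700, 0.000) km/h; drone velocity = (62.508, 62.508) km/h.
Velocity of airliner relative to drone = (844.700, 0.000) − (62.508, 62.508) = (782.192, -62.508) km/h.
Magnitude = |(782.192, -62.508)| = 784.685 km/h.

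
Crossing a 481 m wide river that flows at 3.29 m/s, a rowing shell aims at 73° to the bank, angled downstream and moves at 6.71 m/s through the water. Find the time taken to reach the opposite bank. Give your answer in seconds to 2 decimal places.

The component of the rowing shell's velocity perpendicular to the bank is 6.71 × sin 73° = 6.417 m/s.
Only the cross-stream component determines the crossing time; the current contributes nothing perpendicular to the bank.
Time = 481 / 6.417 = 74.959 s.

74.96 s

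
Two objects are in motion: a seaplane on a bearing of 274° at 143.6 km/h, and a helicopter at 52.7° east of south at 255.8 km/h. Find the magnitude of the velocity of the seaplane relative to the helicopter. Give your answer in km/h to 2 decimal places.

Taking east as x and north as y: seaplane velocity = (-143.250, 10.017) km/h; helicopter velocity = (203.482, -155.012) km/h.
Velocity of seaplane relative to helicopter = (-143.250, 10.017) − (203.482, -155.012) = (-346.732, 165.029) km/h.
Magnitude = |(-346.732, 165.029)| = 384.002 km/h.

384.00 km/h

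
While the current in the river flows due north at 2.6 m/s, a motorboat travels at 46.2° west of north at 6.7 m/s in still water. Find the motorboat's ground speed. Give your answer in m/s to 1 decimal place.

8.7 m/s

Taking east as x and north as y: velocity relative to the water = (-4.836, 4.637) m/s; the water relative to ground = (0.000, 2.600) m/s.
Velocity relative to ground = (-4.836, 4.637) + (0.000, 2.600) = (-4.836, 7.237) m/s.
Speed = |(-4.836, 7.237)| = 8.704 m/s.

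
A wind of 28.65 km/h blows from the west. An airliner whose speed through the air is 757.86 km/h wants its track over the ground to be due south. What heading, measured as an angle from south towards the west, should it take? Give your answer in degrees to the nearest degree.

2°

The wind pushes perpendicular to the desired track; the heading must have a component into the wind equal to 28.65 km/h: 757.86 sin θ = 28.65.
sin θ = 0.0378, so θ = 2.167°.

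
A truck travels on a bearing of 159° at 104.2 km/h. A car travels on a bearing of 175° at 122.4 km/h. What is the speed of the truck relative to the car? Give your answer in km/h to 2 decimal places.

Taking east as x and north as y: truck velocity = (37.342, -97.279) km/h; car velocity = (10.668, -121.934) km/h.
Velocity of truck relative to car = (37.342, -97.279) − (10.668, -121.934) = (26.674, 24.655) km/h.
Magnitude = |(26.674, 24.655)| = 36.323 km/h.

36.32 km/h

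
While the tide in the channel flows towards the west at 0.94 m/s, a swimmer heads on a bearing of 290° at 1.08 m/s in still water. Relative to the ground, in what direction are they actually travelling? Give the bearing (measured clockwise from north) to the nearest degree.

Taking east as x and north as y: velocity relative to the water = (-1.015, 0.369) m/s; the water relative to ground = (-0.940, 0.000) m/s.
Velocity relative to ground = (-1.015, 0.369) + (-0.940, 0.000) = (-1.955, 0.369) m/s.
Bearing = atan2(-1.95, 0.37) = 280.70° clockwise from north.

281°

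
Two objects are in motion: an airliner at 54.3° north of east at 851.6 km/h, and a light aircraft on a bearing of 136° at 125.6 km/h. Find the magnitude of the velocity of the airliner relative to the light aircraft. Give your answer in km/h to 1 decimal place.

882.8 km/h

Taking east as x and north as y: airliner velocity = (496.944, 691.570) km/h; light aircraft velocity = (87.249, -90.349) km/h.
Velocity of airliner relative to light aircraft = (496.944, 691.570) − (87.249, -90.349) = (409.695, 781.919) km/h.
Magnitude = |(409.695, 781.919)| = 882.750 km/h.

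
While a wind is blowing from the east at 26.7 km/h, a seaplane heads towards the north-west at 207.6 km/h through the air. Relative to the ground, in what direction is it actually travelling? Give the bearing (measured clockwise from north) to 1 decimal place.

310.2°

Taking east as x and north as y: velocity relative to the air = (-146.795, 146.795) km/h; the air relative to ground = (-26.700, 0.000) km/h.
Velocity relative to ground = (-146.795, 146.795) + (-26.700, 0.000) = (-173.495, 146.795) km/h.
Bearing = atan2(-173.50, 146.80) = 310.23° clockwise from north.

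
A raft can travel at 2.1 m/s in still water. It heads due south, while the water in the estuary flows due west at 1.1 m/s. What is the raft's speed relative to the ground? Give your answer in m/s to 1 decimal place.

Taking east as x and north as y: velocity relative to the water = (0.000, -2.100) m/s; the water relative to ground = (-1.100, 0.000) m/s.
Velocity relative to ground = (0.000, -2.100) + (-1.100, 0.000) = (-1.100, -2.100) m/s.
Speed = |(-1.100, -2.100)| = 2.371 m/s.

2.4 m/s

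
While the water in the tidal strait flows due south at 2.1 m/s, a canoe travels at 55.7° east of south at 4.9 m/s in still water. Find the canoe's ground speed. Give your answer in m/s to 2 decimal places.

6.33 m/s

Taking east as x and north as y: velocity relative to the water = (4.048, -2.761) m/s; the water relative to ground = (0.000, -2.100) m/s.
Velocity relative to ground = (4.048, -2.761) + (0.000, -2.100) = (4.048, -4.861) m/s.
Speed = |(4.048, -4.861)| = 6.326 m/s.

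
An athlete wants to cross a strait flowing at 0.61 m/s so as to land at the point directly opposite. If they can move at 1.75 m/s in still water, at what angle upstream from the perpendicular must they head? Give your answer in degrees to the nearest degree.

20°

To cancel the current, the upstream component of the athlete's velocity must equal the flow: 1.75 sin θ = 0.61.
sin θ = 0.61 / 1.75 = 0.3486.
θ = arcsin(0.3486) = 20.400°.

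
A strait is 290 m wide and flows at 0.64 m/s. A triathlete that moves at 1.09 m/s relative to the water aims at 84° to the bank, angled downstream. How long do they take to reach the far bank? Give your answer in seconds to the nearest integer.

268 s

The component of the triathlete's velocity perpendicular to the bank is 1.09 × sin 84° = 1.084 m/s.
The current is parallel to the bank, so it does not affect the crossing time.
Time = 290 / 1.084 = 267.521 s.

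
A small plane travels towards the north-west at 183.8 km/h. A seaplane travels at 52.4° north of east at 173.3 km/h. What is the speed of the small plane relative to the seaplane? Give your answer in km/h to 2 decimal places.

235.82 km/h

Taking east as x and north as y: small plane velocity = (-129.966, 129.966) km/h; seaplane velocity = (105.738, 137.304) km/h.
Velocity of small plane relative to seaplane = (-129.966, 129.966) − (105.738, 137.304) = (-235.704, -7.338) km/h.
Magnitude = |(-235.704, -7.338)| = 235.819 km/h.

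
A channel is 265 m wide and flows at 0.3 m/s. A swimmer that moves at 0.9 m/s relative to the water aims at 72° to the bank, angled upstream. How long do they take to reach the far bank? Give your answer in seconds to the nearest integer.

The component of the swimmer's velocity perpendicular to the bank is 0.9 × sin 72° = 0.856 m/s.
The flow acts along the bank and has no component across it.
Time = 265 / 0.856 = 309.597 s.

310 s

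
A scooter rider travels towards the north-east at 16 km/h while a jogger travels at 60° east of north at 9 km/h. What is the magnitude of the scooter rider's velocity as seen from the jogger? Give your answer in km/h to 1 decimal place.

Taking east as x and north as y: scooter rider velocity = (11.314, 11.314) km/h; jogger velocity = (7.794, 4.500) km/h.
Velocity of scooter rider relative to jogger = (11.314, 11.314) − (7.794, 4.500) = (3.519, 6.814) km/h.
Magnitude = |(3.519, 6.814)| = 7.669 km/h.

7.7 km/h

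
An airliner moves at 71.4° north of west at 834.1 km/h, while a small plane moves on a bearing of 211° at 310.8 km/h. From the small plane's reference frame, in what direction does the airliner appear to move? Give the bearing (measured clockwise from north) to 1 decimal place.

354.3°

Taking east as x and north as y: airliner velocity = (-266.044, 790.534) km/h; small plane velocity = (-160.074, -266.408) km/h.
Velocity of airliner relative to small plane = (-266.044, 790.534) − (-160.074, -266.408) = (-105.970, 1056.941) km/h.
Bearing = atan2(-105.97, 1056.94) = 354.27° clockwise from north.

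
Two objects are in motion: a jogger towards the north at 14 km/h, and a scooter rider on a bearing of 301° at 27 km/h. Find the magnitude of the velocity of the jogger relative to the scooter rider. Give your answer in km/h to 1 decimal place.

Taking east as x and north as y: jogger velocity = (0.000, 14.000) km/h; scooter rider velocity = (-23.144, 13.906) km/h.
Velocity of jogger relative to scooter rider = (0.000, 14.000) − (-23.144, 13.906) = (23.144, 0.094) km/h.
Magnitude = |(23.144, 0.094)| = 23.144 km/h.

23.1 km/h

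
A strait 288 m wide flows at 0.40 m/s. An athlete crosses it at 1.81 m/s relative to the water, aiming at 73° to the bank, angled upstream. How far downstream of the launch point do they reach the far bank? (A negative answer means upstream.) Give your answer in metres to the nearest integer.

-21 m

Perpendicular speed = 1.731 m/s; crossing time = 288 / 1.731 = 166.386 s.
Net downstream speed = -0.129 m/s.
Drift = -0.129 × 166.386 = -21.496 m (upstream).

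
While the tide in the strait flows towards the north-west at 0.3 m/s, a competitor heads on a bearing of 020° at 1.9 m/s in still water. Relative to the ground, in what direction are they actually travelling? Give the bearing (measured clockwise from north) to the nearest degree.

012°

Taking east as x and north as y: velocity relative to the water = (0.650, 1.785) m/s; the water relative to ground = (-0.212, 0.212) m/s.
Velocity relative to ground = (0.650, 1.785) + (-0.212, 0.212) = (0.438, 1.998) m/s.
Bearing = atan2(0.44, 2.00) = 12.36° clockwise from north.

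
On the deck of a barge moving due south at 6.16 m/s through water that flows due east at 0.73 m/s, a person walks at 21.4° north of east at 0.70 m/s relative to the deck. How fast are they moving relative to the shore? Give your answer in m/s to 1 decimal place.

6.1 m/s

In east/north components (m/s): person relative to barge = (0.652, 0.255); barge relative to water = (0.000, -6.160); water relative to ground = (0.730, 0.000).
Sum = (1.382, -5.905) m/s.
Speed = |(1.382, -5.905)| = 6.064 m/s.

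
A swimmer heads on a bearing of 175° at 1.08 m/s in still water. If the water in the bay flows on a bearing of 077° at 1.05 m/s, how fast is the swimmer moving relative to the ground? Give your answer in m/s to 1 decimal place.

1.4 m/s

Taking east as x and north as y: velocity relative to the water = (0.094, -1.076) m/s; the water relative to ground = (1.023, 0.236) m/s.
Velocity relative to ground = (0.094, -1.076) + (1.023, 0.236) = (1.117, -0.840) m/s.
Speed = |(1.117, -0.840)| = 1.398 m/s.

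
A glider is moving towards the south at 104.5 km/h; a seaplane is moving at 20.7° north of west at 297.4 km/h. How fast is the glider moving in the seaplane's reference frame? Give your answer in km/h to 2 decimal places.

348.34 km/h

Taking east as x and north as y: glider velocity = (0.000, -104.500) km/h; seaplane velocity = (-278.201, 105.123) km/h.
Velocity of glider relative to seaplane = (0.000, -104.500) − (-278.201, 105.123) = (278.201, -209.623) km/h.
Magnitude = |(278.201, -209.623)| = 348.336 km/h.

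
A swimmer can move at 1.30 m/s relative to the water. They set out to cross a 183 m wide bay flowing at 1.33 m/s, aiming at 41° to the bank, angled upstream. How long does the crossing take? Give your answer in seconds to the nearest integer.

215 s

The component of the swimmer's velocity perpendicular to the bank is 1.30 × sin 41° = 0.853 m/s.
Only the cross-stream component determines the crossing time; the current contributes nothing perpendicular to the bank.
Time = 183 / 0.853 = 214.568 s.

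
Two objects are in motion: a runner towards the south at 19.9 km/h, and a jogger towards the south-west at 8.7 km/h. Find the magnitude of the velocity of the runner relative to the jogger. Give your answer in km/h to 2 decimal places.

Taking east as x and north as y: runner velocity = (0.000, -19.900) km/h; jogger velocity = (-6.152, -6.152) km/h.
Velocity of runner relative to jogger = (0.000, -19.900) − (-6.152, -6.152) = (6.152, -13.748) km/h.
Magnitude = |(6.152, -13.748)| = 15.062 km/h.

15.06 km/h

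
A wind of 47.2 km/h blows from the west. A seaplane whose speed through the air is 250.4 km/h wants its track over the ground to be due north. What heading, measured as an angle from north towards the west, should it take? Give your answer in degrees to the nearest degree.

11°

The wind pushes perpendicular to the desired track; the heading must have a component into the wind equal to 47.2 km/h: 250.4 sin θ = 47.2.
sin θ = 0.1885, so θ = 10.865°.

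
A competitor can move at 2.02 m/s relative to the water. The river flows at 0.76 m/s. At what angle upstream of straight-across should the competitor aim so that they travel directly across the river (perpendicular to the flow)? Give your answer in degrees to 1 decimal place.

22.1°

To cancel the current, the upstream component of the competitor's velocity must equal the flow: 2.02 sin θ = 0.76.
sin θ = 0.76 / 2.02 = 0.3762.
θ = arcsin(0.3762) = 22.101°.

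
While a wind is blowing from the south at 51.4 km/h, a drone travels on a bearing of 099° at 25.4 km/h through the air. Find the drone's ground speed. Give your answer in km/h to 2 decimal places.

Taking east as x and north as y: velocity relative to the air = (25.087, -3.973) km/h; the air relative to ground = (0.000, 51.400) km/h.
Velocity relative to ground = (25.087, -3.973) + (0.000, 51.400) = (25.087, 47.427) km/h.
Speed = |(25.087, 47.427)| = 53.653 km/h.

53.65 km/h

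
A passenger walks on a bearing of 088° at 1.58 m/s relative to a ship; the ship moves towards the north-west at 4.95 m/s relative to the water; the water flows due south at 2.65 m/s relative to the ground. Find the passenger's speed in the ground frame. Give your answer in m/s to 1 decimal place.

In east/north components (m/s): passenger relative to ship = (1.579, 0.055); ship relative to water = (-3.500, 3.500); water relative to ground = (0.000, -2.650).
Sum = (-1.921, 0.905) m/s.
Speed = |(-1.921, 0.905)| = 2.124 m/s.

2.1 m/s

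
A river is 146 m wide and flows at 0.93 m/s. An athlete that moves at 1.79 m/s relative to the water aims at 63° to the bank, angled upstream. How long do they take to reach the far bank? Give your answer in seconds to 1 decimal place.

91.5 s

The component of the athlete's velocity perpendicular to the bank is 1.79 × sin 63° = 1.595 m/s.
The current is parallel to the bank, so it does not affect the crossing time.
Time = 146 / 1.595 = 91.542 s.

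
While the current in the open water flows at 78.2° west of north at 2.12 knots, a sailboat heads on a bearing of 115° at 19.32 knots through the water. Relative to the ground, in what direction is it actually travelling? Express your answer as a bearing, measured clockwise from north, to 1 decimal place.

Taking east as x and north as y: velocity relative to the water = (17.510, -8.165) knots; the water relative to ground = (-2.075, 0.434) knots.
Velocity relative to ground = (17.510, -8.165) + (-2.075, 0.434) = (15.435, -7.731) knots.
Bearing = atan2(15.43, -7.73) = 116.61° clockwise from north.

116.6°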